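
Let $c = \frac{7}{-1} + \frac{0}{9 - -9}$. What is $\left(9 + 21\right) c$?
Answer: $-210$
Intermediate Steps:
$c = -7$ ($c = 7 \left(-1\right) + \frac{0}{9 + 9} = -7 + \frac{0}{18} = -7 + 0 \cdot \frac{1}{18} = -7 + 0 = -7$)
$\left(9 + 21\right) c = \left(9 + 21\right) \left(-7\right) = 30 \left(-7\right) = -210$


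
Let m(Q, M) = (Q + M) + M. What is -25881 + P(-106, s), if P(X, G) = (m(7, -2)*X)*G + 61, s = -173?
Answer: 29194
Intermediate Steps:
m(Q, M) = Q + 2*M (m(Q, M) = (M + Q) + M = Q + 2*M)
P(X, G) = 61 + 3*G*X (P(X, G) = ((7 + 2*(-2))*X)*G + 61 = ((7 - 4)*X)*G + 61 = (3*X)*G + 61 = 3*G*X + 61 = 61 + 3*G*X)
-25881 + P(-106, s) = -25881 + (61 + 3*(-173)*(-106)) = -25881 + (61 + 55014) = -25881 + 55075 = 29194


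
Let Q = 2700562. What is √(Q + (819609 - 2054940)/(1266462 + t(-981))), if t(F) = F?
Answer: √53392497319524391/140609 ≈ 1643.3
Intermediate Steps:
√(Q + (819609 - 2054940)/(1266462 + t(-981))) = √(2700562 + (819609 - 2054940)/(1266462 - 981)) = √(2700562 - 1235331/1265481) = √(2700562 - 1235331*1/1265481) = √(2700562 - 137259/140609) = √(379723184999/140609) = √53392497319524391/140609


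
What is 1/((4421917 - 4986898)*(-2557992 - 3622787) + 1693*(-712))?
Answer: 1/3492021494783 ≈ 2.8637e-13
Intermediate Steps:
1/((4421917 - 4986898)*(-2557992 - 3622787) + 1693*(-712)) = 1/(-564981*(-6180779) - 1205416) = 1/(3492022700199 - 1205416) = 1/3492021494783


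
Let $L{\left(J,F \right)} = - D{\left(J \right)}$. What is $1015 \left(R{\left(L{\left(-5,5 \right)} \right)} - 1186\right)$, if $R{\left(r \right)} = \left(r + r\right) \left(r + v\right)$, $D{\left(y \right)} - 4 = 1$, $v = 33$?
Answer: $-1487990$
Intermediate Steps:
$D{\left(y \right)} = 5$ ($D{\left(y \right)} = 4 + 1 = 5$)
$L{\left(J,F \right)} = -5$ ($L{\left(J,F \right)} = \left(-1\right) 5 = -5$)
$R{\left(r \right)} = 2 r \left(33 + r\right)$ ($R{\left(r \right)} = \left(r + r\right) \left(r + 33\right) = 2 r \left(33 + r\right)$)
$1015 \left(R{\left(L{\left(-5,5 \right)} \right)} - 1186\right) = 1015 \left(2 \left(-5\right) \left(33 - 5\right) - 1186\right) = 1015 \left(2 \left(-5\right) 28 - 1186\right) = 1015 \left(-280 - 1186\right) = 1015 \left(-1466\right) = -1487990$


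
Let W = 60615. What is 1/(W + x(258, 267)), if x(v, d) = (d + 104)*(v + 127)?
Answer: 1/203450 ≈ 4.9152e-6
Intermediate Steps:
x(v, d) = (104 + d)*(127 + v)
1/(W + x(258, 267)) = 1/(60615 + (13208 + 104*258 + 127*267 + 267*258)) = 1/(60615 + (13208 + 26832 + 33909 + 68886)) = 1/(60615 + 142835) = 1/203450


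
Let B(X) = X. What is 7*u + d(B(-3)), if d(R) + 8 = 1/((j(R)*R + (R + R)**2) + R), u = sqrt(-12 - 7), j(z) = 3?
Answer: -191/24 + 7*I*sqrt(19) ≈ -7.9583 + 30.512*I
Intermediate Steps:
u = I*sqrt(19) (u = sqrt(-19) = I*sqrt(19) ≈ 4.3589*I)
d(R) = -8 + 1/(4*R + 4*R**2) (d(R) = -8 + 1/((3*R + (R + R)**2) + R) = -8 + 1/((3*R + (2*R)**2) + R) = -8 + 1/((3*R + 4*R**2) + R) = -8 + 1/(4*R + 4*R**2))
7*u + d(B(-3)) = 7*(I*sqrt(19)) + (1/4)*(1 - 32*(-3) - 32*(-3)**2)/(-3*(1 - 3)) = 7*I*sqrt(19) + (1/4)*(-1/3)*(1 + 96 - 32*9)/(-2) = 7*I*sqrt(19) + (1/4)*(-1/3)*(-1/2)*(1 + 96 - 288) = 7*I*sqrt(19) + (1/4)*(-1/3)*(-1/2)*(-191) = 7*I*sqrt(19) - 191/24 = -191/24 + 7*I*sqrt(19)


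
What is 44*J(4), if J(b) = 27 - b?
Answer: 1012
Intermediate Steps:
44*J(4) = 44*(27 - 1*4) = 44*(27 - 4) = 44*23 = 1012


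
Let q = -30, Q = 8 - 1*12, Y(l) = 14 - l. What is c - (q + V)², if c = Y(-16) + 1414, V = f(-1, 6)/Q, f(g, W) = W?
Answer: 1807/4 ≈ 451.75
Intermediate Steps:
Q = -4 (Q = 8 - 12 = -4)
V = -3/2 (V = 6/(-4) = 6*(-¼) = -3/2 ≈ -1.5000)
c = 1444 (c = (14 - 1*(-16)) + 1414 = (14 + 16) + 1414 = 30 + 1414 = 1444)
c - (q + V)² = 1444 - (-30 - 3/2)² = 1444 - (-63/2)² = 1444 - 1*3969/4 = 1444 - 3969/4 = 1807/4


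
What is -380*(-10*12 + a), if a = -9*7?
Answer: 69540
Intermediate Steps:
a = -63
-380*(-10*12 + a) = -380*(-10*12 - 63) = -380*(-120 - 63) = -380*(-183) = 69540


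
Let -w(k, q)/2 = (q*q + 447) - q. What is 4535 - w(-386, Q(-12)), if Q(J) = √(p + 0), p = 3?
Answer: 5435 - 2*√3 ≈ 5431.5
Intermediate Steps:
Q(J) = √3 (Q(J) = √(3 + 0) = √3)
w(k, q) = -894 - 2*q² + 2*q (w(k, q) = -2*((q*q + 447) - q) = -2*((q² + 447) - q) = -2*((447 + q²) - q) = -2*(447 + q² - q) = -894 - 2*q² + 2*q)
4535 - w(-386, Q(-12)) = 4535 - (-894 - 2*(√3)² + 2*√3) = 4535 - (-894 - 2*3 + 2*√3) = 4535 - (-894 - 6 + 2*√3) = 4535 - (-900 + 2*√3) = 4535 + (900 - 2*√3) = 5435 - 2*√3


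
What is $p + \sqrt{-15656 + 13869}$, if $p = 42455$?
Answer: $42455 + i \sqrt{1787} \approx 42455.0 + 42.273 i$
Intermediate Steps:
$p + \sqrt{-15656 + 13869} = 42455 + \sqrt{-15656 + 13869} = 42455 + \sqrt{-1787} = 42455 + i \sqrt{1787}$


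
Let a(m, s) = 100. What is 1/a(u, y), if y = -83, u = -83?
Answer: 1/100 ≈ 0.010000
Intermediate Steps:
1/a(u, y) = 1/100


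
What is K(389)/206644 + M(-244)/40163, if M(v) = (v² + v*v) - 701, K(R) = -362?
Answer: 12223058959/4149721486 ≈ 2.9455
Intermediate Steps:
M(v) = -701 + 2*v² (M(v) = (v² + v²) - 701 = 2*v² - 701 = -701 + 2*v²)
K(389)/206644 + M(-244)/40163 = -362/206644 + (-701 + 2*(-244)²)/40163 = -362*1/206644 + (-701 + 2*59536)*(1/40163) = -181/103322 + (-701 + 119072)*(1/40163) = -181/103322 + 118371*(1/40163) = -181/103322 + 118371/40163 = 12223058959/4149721486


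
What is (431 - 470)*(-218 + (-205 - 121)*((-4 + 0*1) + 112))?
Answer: 1381614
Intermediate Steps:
(431 - 470)*(-218 + (-205 - 121)*((-4 + 0*1) + 112)) = -39*(-218 - 326*((-4 + 0) + 112)) = -39*(-218 - 326*(-4 + 112)) = -39*(-218 - 326*108) = -39*(-218 - 35208) = -39*(-35426) = 1381614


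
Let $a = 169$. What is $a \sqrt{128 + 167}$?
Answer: $169 \sqrt{295} \approx 2902.7$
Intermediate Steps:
$a \sqrt{128 + 167} = 169 \sqrt{128 + 167} = 169 \sqrt{295}$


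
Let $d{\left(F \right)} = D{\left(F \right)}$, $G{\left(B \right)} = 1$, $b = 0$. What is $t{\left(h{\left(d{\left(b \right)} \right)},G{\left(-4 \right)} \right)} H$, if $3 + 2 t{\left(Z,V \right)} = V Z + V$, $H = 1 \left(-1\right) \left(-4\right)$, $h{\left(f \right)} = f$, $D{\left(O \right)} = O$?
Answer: $-4$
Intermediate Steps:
$d{\left(F \right)} = F$
$H = 4$ ($H = \left(-1\right) \left(-4\right) = 4$)
$t{\left(Z,V \right)} = - \frac{3}{2} + \frac{V}{2} + \frac{V Z}{2}$ ($t{\left(Z,V \right)} = - \frac{3}{2} + \frac{V Z + V}{2} = - \frac{3}{2} + \frac{V + V Z}{2} = - \frac{3}{2} + \left(\frac{V}{2} + \frac{V Z}{2}\right) = - \frac{3}{2} + \frac{V}{2} + \frac{V Z}{2}$)
$t{\left(h{\left(d{\left(b \right)} \right)},G{\left(-4 \right)} \right)} H = \left(- \frac{3}{2} + \frac{1}{2} \cdot 1 + \frac{1}{2} \cdot 1 \cdot 0\right) 4 = \left(- \frac{3}{2} + \frac{1}{2} + 0\right) 4 = \left(-1\right) 4 = -4$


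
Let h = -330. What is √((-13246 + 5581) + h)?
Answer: I*√7995 ≈ 89.415*I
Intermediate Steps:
√((-13246 + 5581) + h) = √((-13246 + 5581) - 330) = √(-7665 - 330) = √(-7995) = I*√7995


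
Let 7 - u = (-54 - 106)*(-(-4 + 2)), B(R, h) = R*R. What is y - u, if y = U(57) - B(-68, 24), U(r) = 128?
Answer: -4823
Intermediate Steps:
B(R, h) = R**2
y = -4496 (y = 128 - 1*(-68)**2 = 128 - 1*4624 = 128 - 4624 = -4496)
u = 327 (u = 7 - (-54 - 106)*(-(-4 + 2)) = 7 - (-160)*(-1*(-2)) = 7 - (-160)*2 = 7 - 1*(-320) = 7 + 320 = 327)
y - u = -4496 - 1*327 = -4496 - 327 = -4823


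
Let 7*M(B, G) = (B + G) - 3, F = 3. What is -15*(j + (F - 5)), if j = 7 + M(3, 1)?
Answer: -540/7 ≈ -77.143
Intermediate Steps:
M(B, G) = -3/7 + B/7 + G/7 (M(B, G) = ((B + G) - 3)/7 = (-3 + B + G)/7 = -3/7 + B/7 + G/7)
j = 50/7 (j = 7 + (-3/7 + (1/7)*3 + (1/7)*1) = 7 + (-3/7 + 3/7 + 1/7) = 7 + 1/7 = 50/7 ≈ 7.1429)
-15*(j + (F - 5)) = -15*(50/7 + (3 - 5)) = -15*(50/7 - 2) = -15*36/7 = -1*540/7 = -540/7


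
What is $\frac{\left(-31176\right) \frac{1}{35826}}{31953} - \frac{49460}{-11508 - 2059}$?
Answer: $\frac{3145490106616}{862822140607} \approx 3.6456$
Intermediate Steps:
$\frac{\left(-31176\right) \frac{1}{35826}}{31953} - \frac{49460}{-11508 - 2059} = \left(-31176\right) \frac{1}{35826} \cdot \frac{1}{31953} - \frac{49460}{-11508 - 2059} = \left(- \frac{5196}{5971}\right) \frac{1}{31953} - \frac{49460}{-13567} = - \frac{1732}{63597121} - - \frac{49460}{13567} = - \frac{1732}{63597121} + \frac{49460}{13567} = \frac{3145490106616}{862822140607}$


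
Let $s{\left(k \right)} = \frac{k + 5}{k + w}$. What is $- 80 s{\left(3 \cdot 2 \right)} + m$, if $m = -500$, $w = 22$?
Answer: $- \frac{3720}{7} \approx -531.43$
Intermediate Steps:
$s{\left(k \right)} = \frac{5 + k}{22 + k}$ ($s{\left(k \right)} = \frac{k + 5}{k + 22} = \frac{5 + k}{22 + k}$)
$- 80 s{\left(3 \cdot 2 \right)} + m = - 80 \frac{5 + 3 \cdot 2}{22 + 3 \cdot 2} - 500 = - 80 \frac{5 + 6}{22 + 6} - 500 = - 80 \cdot \frac{1}{28} \cdot 11 - 500 = \left(-80\right) \frac{11}{28} - 500 = - \frac{220}{7} - 500 = - \frac{3720}{7}$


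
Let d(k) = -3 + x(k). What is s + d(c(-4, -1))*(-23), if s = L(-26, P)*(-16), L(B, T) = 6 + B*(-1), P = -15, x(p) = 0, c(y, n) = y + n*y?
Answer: -443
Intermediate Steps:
L(B, T) = 6 - B
d(k) = -3 (d(k) = -3 + 0 = -3)
s = -512 (s = (6 - 1*(-26))*(-16) = (6 + 26)*(-16) = 32*(-16) = -512)
s + d(c(-4, -1))*(-23) = -512 - 3*(-23) = -512 + 69 = -443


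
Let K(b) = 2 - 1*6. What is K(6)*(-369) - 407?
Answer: 1069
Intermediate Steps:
K(b) = -4 (K(b) = 2 - 6 = -4)
K(6)*(-369) - 407 = -4*(-369) - 407 = 1476 - 407 = 1069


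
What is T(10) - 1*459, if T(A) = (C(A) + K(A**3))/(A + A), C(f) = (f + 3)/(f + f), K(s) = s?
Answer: -163587/400 ≈ -408.97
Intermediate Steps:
C(f) = (3 + f)/(2*f) (C(f) = (3 + f)/((2*f)) = (3 + f)*(1/(2*f)) = (3 + f)/(2*f))
T(A) = (A**3 + (3 + A)/(2*A))/(2*A) (T(A) = ((3 + A)/(2*A) + A**3)/(A + A) = (A**3 + (3 + A)/(2*A))/((2*A)) = (A**3 + (3 + A)/(2*A))*(1/(2*A)) = (A**3 + (3 + A)/(2*A))/(2*A))
T(10) - 1*459 = (1/4)*(3 + 10 + 2*10**4)/10**2 - 1*459 = (1/4)*(1/100)*(3 + 10 + 2*10000) - 459 = (1/4)*(1/100)*(3 + 10 + 20000) - 459 = (1/4)*(1/100)*20013 - 459 = 20013/400 - 459 = -163587/400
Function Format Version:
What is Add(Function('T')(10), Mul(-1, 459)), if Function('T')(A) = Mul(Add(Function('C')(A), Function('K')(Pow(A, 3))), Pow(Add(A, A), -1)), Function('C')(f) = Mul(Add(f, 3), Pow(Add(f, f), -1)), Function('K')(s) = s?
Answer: Rational(-163587, 400) ≈ -408.97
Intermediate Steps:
Function('C')(f) = Mul(Rational(1, 2), Pow(f, -1), Add(3, f)) (Function('C')(f) = Mul(Add(3, f), Pow(Mul(2, f), -1)) = Mul(Add(3, f), Mul(Rational(1, 2), Pow(f, -1))) = Mul(Rational(1, 2), Pow(f, -1), Add(3, f)))
Function('T')(A) = Mul(Rational(1, 2), Pow(A, -1), Add(Pow(A, 3), Mul(Rational(1, 2), Pow(A, -1), Add(3, A)))) (Function('T')(A) = Mul(Add(Mul(Rational(1, 2), Pow(A, -1), Add(3, A)), Pow(A, 3)), Pow(Add(A, A), -1)) = Mul(Add(Pow(A, 3), Mul(Rational(1, 2), Pow(A, -1), Add(3, A))), Pow(Mul(2, A), -1)) = Mul(Add(Pow(A, 3), Mul(Rational(1, 2), Pow(A, -1), Add(3, A))), Mul(Rational(1, 2), Pow(A, -1))) = Mul(Rational(1, 2), Pow(A, -1), Add(Pow(A, 3), Mul(Rational(1, 2), Pow(A, -1), Add(3, A)))))
Add(Function('T')(10), Mul(-1, 459)) = Add(Mul(Rational(1, 4), Pow(10, -2), Add(3, 10, Mul(2, Pow(10, 4)))), Mul(-1, 459)) = Add(Mul(Rational(1, 4), Rational(1, 100), Add(3, 10, Mul(2, 10000))), -459) = Add(Mul(Rational(1, 4), Rational(1, 100), Add(3, 10, 20000)), -459) = Add(Mul(Rational(1, 4), Rational(1, 100), 20013), -459) = Add(Rational(20013, 400), -459) = Rational(-163587, 400)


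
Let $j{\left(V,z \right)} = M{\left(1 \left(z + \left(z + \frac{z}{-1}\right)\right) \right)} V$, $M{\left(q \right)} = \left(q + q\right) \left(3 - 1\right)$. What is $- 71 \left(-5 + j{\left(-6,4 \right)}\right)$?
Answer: $7171$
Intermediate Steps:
$M{\left(q \right)} = 4 q$ ($M{\left(q \right)} = 2 q 2 = 4 q$)
$j{\left(V,z \right)} = 4 V z$ ($j{\left(V,z \right)} = 4 \cdot 1 \left(z + \left(z + \frac{z}{-1}\right)\right) V = 4 \cdot 1 \left(z + \left(z + z \left(-1\right)\right)\right) V = 4 \cdot 1 \left(z + \left(z - z\right)\right) V = 4 \cdot 1 \left(z + 0\right) V = 4 \cdot 1 z V = 4 z V = 4 V z$)
$- 71 \left(-5 + j{\left(-6,4 \right)}\right) = - 71 \left(-5 + 4 \left(-6\right) 4\right) = - 71 \left(-5 - 96\right) = \left(-71\right) \left(-101\right) = 7171$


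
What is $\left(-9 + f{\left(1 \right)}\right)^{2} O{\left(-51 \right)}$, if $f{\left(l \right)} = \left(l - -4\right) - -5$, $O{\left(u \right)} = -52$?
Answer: $-52$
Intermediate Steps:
$f{\left(l \right)} = 9 + l$ ($f{\left(l \right)} = \left(l + 4\right) + 5 = \left(4 + l\right) + 5 = 9 + l$)
$\left(-9 + f{\left(1 \right)}\right)^{2} O{\left(-51 \right)} = \left(-9 + \left(9 + 1\right)\right)^{2} \left(-52\right) = \left(-9 + 10\right)^{2} \left(-52\right) = 1^{2} \left(-52\right) = 1 \left(-52\right) = -52$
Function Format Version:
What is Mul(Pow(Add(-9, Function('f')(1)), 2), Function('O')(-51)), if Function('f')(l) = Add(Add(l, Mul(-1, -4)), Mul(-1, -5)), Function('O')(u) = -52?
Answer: -52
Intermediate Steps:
Function('f')(l) = Add(9, l) (Function('f')(l) = Add(Add(l, 4), 5) = Add(Add(4, l), 5) = Add(9, l))
Mul(Pow(Add(-9, Function('f')(1)), 2), Function('O')(-51)) = Mul(Pow(Add(-9, Add(9, 1)), 2), -52) = Mul(Pow(Add(-9, 10), 2), -52) = Mul(Pow(1, 2), -52) = Mul(1, -52) = -52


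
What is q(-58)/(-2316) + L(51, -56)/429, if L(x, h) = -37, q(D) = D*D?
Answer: -42468/27599 ≈ -1.5388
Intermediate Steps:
q(D) = D²
q(-58)/(-2316) + L(51, -56)/429 = (-58)²/(-2316) - 37/429 = 3364*(-1/2316) - 37*1/429 = -841/579 - 37/429 = -42468/27599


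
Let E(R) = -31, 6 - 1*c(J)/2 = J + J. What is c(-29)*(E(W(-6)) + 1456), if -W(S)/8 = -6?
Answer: 182400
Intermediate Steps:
c(J) = 12 - 4*J (c(J) = 12 - 2*(J + J) = 12 - 4*J)
W(S) = 48 (W(S) = -8*(-6) = 48)
c(-29)*(E(W(-6)) + 1456) = (12 - 4*(-29))*(-31 + 1456) = (12 + 116)*1425 = 128*1425 = 182400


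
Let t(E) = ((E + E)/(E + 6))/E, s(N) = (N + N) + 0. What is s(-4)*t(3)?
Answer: -16/9 ≈ -1.7778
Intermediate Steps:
s(N) = 2*N (s(N) = 2*N + 0 = 2*N)
t(E) = 2/(6 + E) (t(E) = ((2*E)/(6 + E))/E = (2*E/(6 + E))/E = 2/(6 + E))
s(-4)*t(3) = (2*(-4))*(2/(6 + 3)) = -16/9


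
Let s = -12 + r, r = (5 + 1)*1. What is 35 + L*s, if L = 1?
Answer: 29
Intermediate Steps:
r = 6 (r = 6*1 = 6)
s = -6 (s = -12 + 6 = -6)
35 + L*s = 35 + 1*(-6) = 35 - 6 = 29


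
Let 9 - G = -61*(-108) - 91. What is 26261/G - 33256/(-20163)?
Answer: -313735615/130817544 ≈ -2.3983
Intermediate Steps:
G = -6488 (G = 9 - (-61*(-108) - 91) = 9 - (6588 - 91) = 9 - 1*6497 = 9 - 6497 = -6488)
26261/G - 33256/(-20163) = 26261/(-6488) - 33256/(-20163) = 26261*(-1/6488) - 33256*(-1/20163) = -26261/6488 + 33256/20163 = -313735615/130817544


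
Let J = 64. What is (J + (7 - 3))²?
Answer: 4624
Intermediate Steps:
(J + (7 - 3))² = (64 + (7 - 3))² = (64 + 4)² = 68² = 4624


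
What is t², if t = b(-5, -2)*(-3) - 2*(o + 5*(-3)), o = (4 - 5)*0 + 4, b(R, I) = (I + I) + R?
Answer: 2401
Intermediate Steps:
b(R, I) = R + 2*I (b(R, I) = 2*I + R = R + 2*I)
o = 4 (o = -1*0 + 4 = 0 + 4 = 4)
t = 49 (t = (-5 + 2*(-2))*(-3) - 2*(4 + 5*(-3)) = (-5 - 4)*(-3) - 2*(4 - 15) = -9*(-3) - 2*(-11) = 27 + 22 = 49)
t² = 49² = 2401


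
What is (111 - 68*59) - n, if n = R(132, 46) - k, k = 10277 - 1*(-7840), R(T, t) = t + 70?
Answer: 14100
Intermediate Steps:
R(T, t) = 70 + t
k = 18117 (k = 10277 + 7840 = 18117)
n = -18001 (n = (70 + 46) - 1*18117 = 116 - 18117 = -18001)
(111 - 68*59) - n = (111 - 68*59) - 1*(-18001) = (111 - 4012) + 18001 = -3901 + 18001 = 14100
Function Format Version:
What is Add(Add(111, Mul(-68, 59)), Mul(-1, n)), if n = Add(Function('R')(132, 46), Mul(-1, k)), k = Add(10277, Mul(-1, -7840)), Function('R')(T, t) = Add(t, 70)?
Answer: 14100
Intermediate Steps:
Function('R')(T, t) = Add(70, t)
k = 18117 (k = Add(10277, 7840) = 18117)
n = -18001 (n = Add(Add(70, 46), Mul(-1, 18117)) = Add(116, -18117) = -18001)
Add(Add(111, Mul(-68, 59)), Mul(-1, n)) = Add(Add(111, Mul(-68, 59)), Mul(-1, -18001)) = Add(Add(111, -4012), 18001) = Add(-3901, 18001) = 14100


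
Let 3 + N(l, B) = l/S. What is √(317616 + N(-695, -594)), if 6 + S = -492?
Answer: √78769640562/498 ≈ 563.57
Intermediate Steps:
S = -498 (S = -6 - 492 = -498)
N(l, B) = -3 - l/498 (N(l, B) = -3 + l/(-498) = -3 + l*(-1/498) = -3 - l/498)
√(317616 + N(-695, -594)) = √(317616 + (-3 - 1/498*(-695))) = √(317616 + (-3 + 695/498)) = √(317616 - 799/498) = √(158171969/498) = √78769640562/498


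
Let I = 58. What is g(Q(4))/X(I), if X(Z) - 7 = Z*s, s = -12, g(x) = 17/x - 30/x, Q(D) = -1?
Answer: -1/53 ≈ -0.018868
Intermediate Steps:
g(x) = -13/x
X(Z) = 7 - 12*Z (X(Z) = 7 + Z*(-12) = 7 - 12*Z)
g(Q(4))/X(I) = (-13/(-1))/(7 - 12*58) = (-13*(-1))/(7 - 696) = 13/(-689) = 13*(-1/689) = -1/53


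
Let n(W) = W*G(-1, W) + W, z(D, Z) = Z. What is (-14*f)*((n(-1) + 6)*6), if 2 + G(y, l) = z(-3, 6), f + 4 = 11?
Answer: -588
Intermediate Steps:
f = 7 (f = -4 + 11 = 7)
G(y, l) = 4 (G(y, l) = -2 + 6 = 4)
n(W) = 5*W (n(W) = W*4 + W = 4*W + W = 5*W)
(-14*f)*((n(-1) + 6)*6) = (-14*7)*((5*(-1) + 6)*6) = -98*(-5 + 6)*6 = -98*6 = -588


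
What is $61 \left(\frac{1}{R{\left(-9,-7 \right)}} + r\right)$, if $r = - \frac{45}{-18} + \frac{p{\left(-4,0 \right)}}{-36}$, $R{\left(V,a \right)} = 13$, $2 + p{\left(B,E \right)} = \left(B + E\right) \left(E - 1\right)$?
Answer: $\frac{17995}{117} \approx 153.8$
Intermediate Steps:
$p{\left(B,E \right)} = -2 + \left(-1 + E\right) \left(B + E\right)$ ($p{\left(B,E \right)} = -2 + \left(B + E\right) \left(E - 1\right) = -2 + \left(B + E\right) \left(-1 + E\right) = -2 + \left(-1 + E\right) \left(B + E\right)$)
$r = \frac{22}{9}$ ($r = - \frac{45}{-18} + \frac{-2 + 0^{2} - -4 - 0 - 0}{-36} = \left(-45\right) \left(- \frac{1}{18}\right) + \left(-2 + 0 + 4 + 0 + 0\right) \left(- \frac{1}{36}\right) = \frac{5}{2} + 2 \left(- \frac{1}{36}\right) = \frac{5}{2} - \frac{1}{18} = \frac{22}{9} \approx 2.4444$)
$61 \left(\frac{1}{R{\left(-9,-7 \right)}} + r\right) = 61 \left(\frac{1}{13} + \frac{22}{9}\right) = 61 \cdot \frac{295}{117} = \frac{17995}{117}$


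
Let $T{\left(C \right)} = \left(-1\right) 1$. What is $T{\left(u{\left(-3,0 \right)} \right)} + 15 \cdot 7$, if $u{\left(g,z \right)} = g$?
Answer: $104$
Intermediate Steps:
$T{\left(C \right)} = -1$
$T{\left(u{\left(-3,0 \right)} \right)} + 15 \cdot 7 = -1 + 15 \cdot 7 = -1 + 105 = 104$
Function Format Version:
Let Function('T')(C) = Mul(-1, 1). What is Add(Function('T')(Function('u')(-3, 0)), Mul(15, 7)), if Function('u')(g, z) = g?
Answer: 104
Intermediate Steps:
Function('T')(C) = -1
Add(Function('T')(Function('u')(-3, 0)), Mul(15, 7)) = Add(-1, Mul(15, 7)) = Add(-1, 105) = 104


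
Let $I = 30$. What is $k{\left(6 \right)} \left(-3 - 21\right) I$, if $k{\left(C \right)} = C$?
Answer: $-4320$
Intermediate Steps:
$k{\left(6 \right)} \left(-3 - 21\right) I = 6 \left(-3 - 21\right) 30 = 6 \left(-24\right) 30 = \left(-144\right) 30 = -4320$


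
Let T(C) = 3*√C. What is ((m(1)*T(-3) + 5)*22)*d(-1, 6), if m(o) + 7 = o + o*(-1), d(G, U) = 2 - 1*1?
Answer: 110 - 462*I*√3 ≈ 110.0 - 800.21*I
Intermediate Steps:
d(G, U) = 1 (d(G, U) = 2 - 1 = 1)
m(o) = -7 (m(o) = -7 + (o + o*(-1)) = -7 + (o - o) = -7 + 0 = -7)
((m(1)*T(-3) + 5)*22)*d(-1, 6) = ((-21*√(-3) + 5)*22)*1 = ((-21*I*√3 + 5)*22)*1 = ((5 - 21*I*√3)*22)*1 = (110 - 462*I*√3)*1 = 110 - 462*I*√3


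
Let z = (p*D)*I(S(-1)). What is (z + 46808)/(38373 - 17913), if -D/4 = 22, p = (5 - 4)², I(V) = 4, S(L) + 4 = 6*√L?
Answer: 11614/5115 ≈ 2.2706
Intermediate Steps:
S(L) = -4 + 6*√L
p = 1 (p = 1² = 1)
D = -88 (D = -4*22 = -88)
z = -352 (z = (1*(-88))*4 = -88*4 = -352)
(z + 46808)/(38373 - 17913) = (-352 + 46808)/(38373 - 17913) = 46456/20460 = 46456*(1/20460) = 11614/5115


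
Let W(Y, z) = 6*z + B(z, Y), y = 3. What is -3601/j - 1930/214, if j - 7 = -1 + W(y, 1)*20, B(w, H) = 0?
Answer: -506897/13482 ≈ -37.598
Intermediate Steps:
W(Y, z) = 6*z (W(Y, z) = 6*z + 0 = 6*z)
j = 126 (j = 7 + (-1 + (6*1)*20) = 7 + (-1 + 6*20) = 7 + (-1 + 120) = 7 + 119 = 126)
-3601/j - 1930/214 = -3601/126 - 1930/214 = -3601*1/126 - 1930*1/214 = -3601/126 - 965/107 = -506897/13482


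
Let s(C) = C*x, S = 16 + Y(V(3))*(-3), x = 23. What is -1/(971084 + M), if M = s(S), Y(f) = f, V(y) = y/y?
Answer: -1/971383 ≈ -1.0295e-6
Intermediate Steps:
V(y) = 1
S = 13 (S = 16 + 1*(-3) = 16 - 3 = 13)
s(C) = 23*C (s(C) = C*23 = 23*C)
M = 299 (M = 23*13 = 299)
-1/(971084 + M) = -1/(971084 + 299) = -1/971383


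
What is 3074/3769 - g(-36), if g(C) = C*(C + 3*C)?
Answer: -19535422/3769 ≈ -5183.2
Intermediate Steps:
g(C) = 4*C² (g(C) = C*(4*C) = 4*C²)
3074/3769 - g(-36) = 3074/3769 - 4*(-36)² = 3074*(1/3769) - 4*1296 = 3074/3769 - 1*5184 = 3074/3769 - 5184 = -19535422/3769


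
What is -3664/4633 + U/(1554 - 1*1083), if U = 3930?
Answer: 5493982/727381 ≈ 7.5531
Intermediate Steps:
-3664/4633 + U/(1554 - 1*1083) = -3664/4633 + 3930/(1554 - 1*1083) = -3664*1/4633 + 3930/(1554 - 1083) = -3664/4633 + 3930/471 = -3664/4633 + 3930*(1/471) = -3664/4633 + 1310/157 = 5493982/727381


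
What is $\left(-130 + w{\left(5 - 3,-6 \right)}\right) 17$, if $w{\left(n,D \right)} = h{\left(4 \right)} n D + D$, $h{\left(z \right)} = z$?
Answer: $-3128$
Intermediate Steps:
$w{\left(n,D \right)} = D + 4 D n$ ($w{\left(n,D \right)} = 4 n D + D = 4 D n + D = D + 4 D n$)
$\left(-130 + w{\left(5 - 3,-6 \right)}\right) 17 = \left(-130 - 6 \left(1 + 4 \left(5 - 3\right)\right)\right) 17 = \left(-130 - 6 \left(1 + 4 \cdot 2\right)\right) 17 = \left(-130 - 6 \left(1 + 8\right)\right) 17 = \left(-130 - 54\right) 17 = \left(-184\right) 17 = -3128$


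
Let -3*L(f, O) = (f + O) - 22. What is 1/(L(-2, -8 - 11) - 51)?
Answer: -3/110 ≈ -0.027273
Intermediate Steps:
L(f, O) = 22/3 - O/3 - f/3 (L(f, O) = -((f + O) - 22)/3 = -((O + f) - 22)/3 = -(-22 + O + f)/3 = 22/3 - O/3 - f/3)
1/(L(-2, -8 - 11) - 51) = 1/((22/3 - (-8 - 11)/3 - ⅓*(-2)) - 51) = 1/((22/3 - ⅓*(-19) + ⅔) - 51) = 1/((22/3 + 19/3 + ⅔) - 51) = 1/(43/3 - 51) = 1/(-110/3) = -3/110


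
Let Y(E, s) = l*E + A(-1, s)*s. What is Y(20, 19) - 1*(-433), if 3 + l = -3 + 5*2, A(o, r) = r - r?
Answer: 513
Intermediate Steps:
A(o, r) = 0
l = 4 (l = -3 + (-3 + 5*2) = -3 + (-3 + 10) = -3 + 7 = 4)
Y(E, s) = 4*E (Y(E, s) = 4*E + 0*s = 4*E + 0 = 4*E)
Y(20, 19) - 1*(-433) = 4*20 - 1*(-433) = 80 + 433 = 513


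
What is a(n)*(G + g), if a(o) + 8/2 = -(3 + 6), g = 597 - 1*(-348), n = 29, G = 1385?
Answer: -30290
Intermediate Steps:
g = 945 (g = 597 + 348 = 945)
a(o) = -13 (a(o) = -4 - (3 + 6) = -4 - 1*9 = -4 - 9 = -13)
a(n)*(G + g) = -13*(1385 + 945) = -13*2330 = -30290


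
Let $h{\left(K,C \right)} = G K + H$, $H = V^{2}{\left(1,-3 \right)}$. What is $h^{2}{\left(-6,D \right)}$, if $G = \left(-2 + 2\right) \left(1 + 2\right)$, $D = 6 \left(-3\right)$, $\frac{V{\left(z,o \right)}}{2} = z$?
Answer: $16$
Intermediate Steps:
$V{\left(z,o \right)} = 2 z$
$D = -18$
$G = 0$ ($G = 0 \cdot 3 = 0$)
$H = 4$ ($H = \left(2 \cdot 1\right)^{2} = 2^{2} = 4$)
$h{\left(K,C \right)} = 4$ ($h{\left(K,C \right)} = 0 K + 4 = 0 + 4 = 4$)
$h^{2}{\left(-6,D \right)} = 4^{2} = 16$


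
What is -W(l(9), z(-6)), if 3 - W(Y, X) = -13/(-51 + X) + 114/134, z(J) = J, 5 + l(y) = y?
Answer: -7337/3819 ≈ -1.9212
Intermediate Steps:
l(y) = -5 + y
W(Y, X) = 144/67 + 13/(-51 + X) (W(Y, X) = 3 - (-13/(-51 + X) + 114/134) = 3 - (-13/(-51 + X) + 114*(1/134)) = 3 - (-13/(-51 + X) + 57/67) = 3 - (57/67 - 13/(-51 + X)) = 3 + (-57/67 + 13/(-51 + X)) = 144/67 + 13/(-51 + X))
-W(l(9), z(-6)) = -(-6473 + 144*(-6))/(67*(-51 - 6)) = -(-6473 - 864)/(67*(-57)) = -(-1)*(-7337)/(67*57) = -1*7337/3819 = -7337/3819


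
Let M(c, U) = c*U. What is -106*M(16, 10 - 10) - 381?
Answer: -381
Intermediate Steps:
M(c, U) = U*c
-106*M(16, 10 - 10) - 381 = -106*(10 - 10)*16 - 381 = -0*16 - 381 = -106*0 - 381 = 0 - 381 = -381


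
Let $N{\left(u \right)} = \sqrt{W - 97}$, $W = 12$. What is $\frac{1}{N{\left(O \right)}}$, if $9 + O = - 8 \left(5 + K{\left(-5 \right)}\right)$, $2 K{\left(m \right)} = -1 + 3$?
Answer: $- \frac{i \sqrt{85}}{85} \approx - 0.10847 i$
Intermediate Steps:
$K{\left(m \right)} = 1$ ($K{\left(m \right)} = \frac{-1 + 3}{2} = \frac{1}{2} \cdot 2 = 1$)
$O = -57$ ($O = -9 - 8 \left(5 + 1\right) = -9 - 48 = -57$)
$N{\left(u \right)} = i \sqrt{85}$ ($N{\left(u \right)} = \sqrt{12 - 97} = \sqrt{-85} = i \sqrt{85}$)
$\frac{1}{N{\left(O \right)}} = \frac{1}{i \sqrt{85}} = - \frac{i \sqrt{85}}{85}$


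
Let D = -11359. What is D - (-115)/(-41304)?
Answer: -469172251/41304 ≈ -11359.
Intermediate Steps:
D - (-115)/(-41304) = -11359 - (-115)/(-41304) = -11359 - (-115)*(-1)/41304 = -11359 - 1*115/41304 = -11359 - 115/41304 = -469172251/41304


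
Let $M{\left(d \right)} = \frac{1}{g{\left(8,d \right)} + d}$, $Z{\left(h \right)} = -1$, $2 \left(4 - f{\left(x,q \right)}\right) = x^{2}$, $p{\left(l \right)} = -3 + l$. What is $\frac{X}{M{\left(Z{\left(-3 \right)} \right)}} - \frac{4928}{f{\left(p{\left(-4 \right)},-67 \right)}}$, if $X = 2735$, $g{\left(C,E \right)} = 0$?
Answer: $- \frac{102279}{41} \approx -2494.6$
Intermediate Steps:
$f{\left(x,q \right)} = 4 - \frac{x^{2}}{2}$
$M{\left(d \right)} = \frac{1}{d}$ ($M{\left(d \right)} = \frac{1}{0 + d} = \frac{1}{d}$)
$\frac{X}{M{\left(Z{\left(-3 \right)} \right)}} - \frac{4928}{f{\left(p{\left(-4 \right)},-67 \right)}} = \frac{2735}{\frac{1}{-1}} - \frac{4928}{4 - \frac{\left(-3 - 4\right)^{2}}{2}} = \frac{2735}{-1} - \frac{4928}{4 - \frac{\left(-7\right)^{2}}{2}} = 2735 \left(-1\right) - \frac{4928}{4 - \frac{49}{2}} = -2735 - \frac{4928}{4 - \frac{49}{2}} = -2735 - \frac{4928}{- \frac{41}{2}} = -2735 - - \frac{9856}{41} = -2735 + \frac{9856}{41} = - \frac{102279}{41}$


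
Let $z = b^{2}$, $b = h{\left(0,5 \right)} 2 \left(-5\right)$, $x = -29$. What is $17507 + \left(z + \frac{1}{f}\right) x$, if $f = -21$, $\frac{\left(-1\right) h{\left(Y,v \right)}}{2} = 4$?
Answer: $- \frac{3529924}{21} \approx -1.6809 \cdot 10^{5}$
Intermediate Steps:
$h{\left(Y,v \right)} = -8$ ($h{\left(Y,v \right)} = \left(-2\right) 4 = -8$)
$b = 80$ ($b = - 8 \cdot 2 \left(-5\right) = \left(-8\right) \left(-10\right) = 80$)
$z = 6400$ ($z = 80^{2} = 6400$)
$17507 + \left(z + \frac{1}{f}\right) x = 17507 + \left(6400 + \frac{1}{-21}\right) \left(-29\right) = 17507 + \left(6400 - \frac{1}{21}\right) \left(-29\right) = 17507 + \frac{134399}{21} \left(-29\right) = 17507 - \frac{3897571}{21} = - \frac{3529924}{21}$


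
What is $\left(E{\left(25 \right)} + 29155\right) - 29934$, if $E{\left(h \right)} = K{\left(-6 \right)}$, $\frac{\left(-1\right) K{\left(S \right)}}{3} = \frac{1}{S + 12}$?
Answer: $- \frac{1559}{2} \approx -779.5$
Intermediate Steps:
$K{\left(S \right)} = - \frac{3}{12 + S}$ ($K{\left(S \right)} = - \frac{3}{S + 12} = - \frac{3}{12 + S}$)
$E{\left(h \right)} = - \frac{1}{2}$ ($E{\left(h \right)} = - \frac{3}{12 - 6} = - \frac{3}{6} = \left(-3\right) \frac{1}{6} = - \frac{1}{2}$)
$\left(E{\left(25 \right)} + 29155\right) - 29934 = \left(- \frac{1}{2} + 29155\right) - 29934 = \frac{58309}{2} - 29934 = - \frac{1559}{2}$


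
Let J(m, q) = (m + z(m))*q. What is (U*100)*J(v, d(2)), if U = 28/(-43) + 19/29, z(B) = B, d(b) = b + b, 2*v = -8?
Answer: -16000/1247 ≈ -12.831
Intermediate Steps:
v = -4 (v = (½)*(-8) = -4)
d(b) = 2*b
J(m, q) = 2*m*q (J(m, q) = (m + m)*q = (2*m)*q = 2*m*q)
U = 5/1247 (U = 28*(-1/43) + 19*(1/29) = -28/43 + 19/29 = 5/1247 ≈ 0.0040096)
(U*100)*J(v, d(2)) = ((5/1247)*100)*(2*(-4)*(2*2)) = 500*(2*(-4)*4)/1247 = (500/1247)*(-32) = -16000/1247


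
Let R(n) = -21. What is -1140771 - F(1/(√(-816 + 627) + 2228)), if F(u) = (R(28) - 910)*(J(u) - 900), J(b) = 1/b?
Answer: 95597 + 2793*I*√21 ≈ 95597.0 + 12799.0*I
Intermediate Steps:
F(u) = 837900 - 931/u (F(u) = (-21 - 910)*(1/u - 900) = -931*(-900 + 1/u) = 837900 - 931/u)
-1140771 - F(1/(√(-816 + 627) + 2228)) = -1140771 - (837900 - (2074268 + 931*√(-816 + 627))) = -1140771 - (837900 - (2074268 + 2793*I*√21)) = -1140771 - (837900 - 931*(2228 + 3*I*√21)) = -1140771 - (837900 + (-2074268 - 2793*I*√21)) = -1140771 - (-1236368 - 2793*I*√21) = -1140771 + (1236368 + 2793*I*√21) = 95597 + 2793*I*√21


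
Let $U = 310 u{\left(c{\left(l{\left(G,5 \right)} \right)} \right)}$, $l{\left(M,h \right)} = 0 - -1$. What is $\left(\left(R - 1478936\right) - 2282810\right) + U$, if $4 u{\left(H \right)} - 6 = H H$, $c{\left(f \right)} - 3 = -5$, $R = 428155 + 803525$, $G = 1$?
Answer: $-2529291$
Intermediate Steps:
$l{\left(M,h \right)} = 1$ ($l{\left(M,h \right)} = 0 + 1 = 1$)
$R = 1231680$
$c{\left(f \right)} = -2$ ($c{\left(f \right)} = 3 - 5 = -2$)
$u{\left(H \right)} = \frac{3}{2} + \frac{H^{2}}{4}$ ($u{\left(H \right)} = \frac{3}{2} + \frac{H H}{4} = \frac{3}{2} + \frac{H^{2}}{4}$)
$U = 775$ ($U = 310 \left(\frac{3}{2} + \frac{\left(-2\right)^{2}}{4}\right) = 310 \left(\frac{3}{2} + \frac{1}{4} \cdot 4\right) = 310 \left(\frac{3}{2} + 1\right) = 310 \cdot \frac{5}{2} = 775$)
$\left(\left(R - 1478936\right) - 2282810\right) + U = \left(\left(1231680 - 1478936\right) - 2282810\right) + 775 = \left(-247256 - 2282810\right) + 775 = -2530066 + 775 = -2529291$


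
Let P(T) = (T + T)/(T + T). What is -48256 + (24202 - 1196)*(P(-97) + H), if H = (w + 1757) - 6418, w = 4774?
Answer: 2574428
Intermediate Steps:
P(T) = 1 (P(T) = (2*T)/((2*T)) = (2*T)*(1/(2*T)) = 1)
H = 113 (H = (4774 + 1757) - 6418 = 6531 - 6418 = 113)
-48256 + (24202 - 1196)*(P(-97) + H) = -48256 + (24202 - 1196)*(1 + 113) = -48256 + 23006*114 = -48256 + 2622684 = 2574428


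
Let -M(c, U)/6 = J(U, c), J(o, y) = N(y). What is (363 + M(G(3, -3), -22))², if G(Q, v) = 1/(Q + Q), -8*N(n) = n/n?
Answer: 2117025/16 ≈ 1.3231e+5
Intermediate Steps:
N(n) = -⅛ (N(n) = -n/(8*n) = -⅛*1 = -⅛)
J(o, y) = -⅛
G(Q, v) = 1/(2*Q)
M(c, U) = ¾ (M(c, U) = -6*(-⅛) = ¾)
(363 + M(G(3, -3), -22))² = (363 + ¾)² = (1455/4)² = 2117025/16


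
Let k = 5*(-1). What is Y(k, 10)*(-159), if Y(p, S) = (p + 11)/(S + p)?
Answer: -954/5 ≈ -190.80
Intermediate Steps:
k = -5
Y(p, S) = (11 + p)/(S + p)
Y(k, 10)*(-159) = ((11 - 5)/(10 - 5))*(-159) = (6/5)*(-159) = -954/5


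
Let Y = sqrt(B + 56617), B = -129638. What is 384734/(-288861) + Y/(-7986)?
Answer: -384734/288861 - I*sqrt(73021)/7986 ≈ -1.3319 - 0.033837*I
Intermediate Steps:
Y = I*sqrt(73021) (Y = sqrt(-129638 + 56617) = sqrt(-73021) = I*sqrt(73021) ≈ 270.22*I)
384734/(-288861) + Y/(-7986) = 384734/(-288861) + (I*sqrt(73021))/(-7986) = 384734*(-1/288861) + (I*sqrt(73021))*(-1/7986) = -384734/288861 - I*sqrt(73021)/7986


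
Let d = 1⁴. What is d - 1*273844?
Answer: -273843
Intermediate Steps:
d = 1
d - 1*273844 = 1 - 1*273844 = 1 - 273844 = -273843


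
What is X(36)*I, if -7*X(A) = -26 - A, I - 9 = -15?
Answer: -372/7 ≈ -53.143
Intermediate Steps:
I = -6 (I = 9 - 15 = -6)
X(A) = 26/7 + A/7 (X(A) = -(-26 - A)/7 = 26/7 + A/7)
X(36)*I = (26/7 + (⅐)*36)*(-6) = (26/7 + 36/7)*(-6) = (62/7)*(-6) = -372/7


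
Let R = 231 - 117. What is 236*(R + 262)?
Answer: 88736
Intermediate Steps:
R = 114
236*(R + 262) = 236*(114 + 262) = 236*376 = 88736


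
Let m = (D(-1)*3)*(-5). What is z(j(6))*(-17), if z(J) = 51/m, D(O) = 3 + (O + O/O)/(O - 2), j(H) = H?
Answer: 289/15 ≈ 19.267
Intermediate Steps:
D(O) = 3 + (1 + O)/(-2 + O) (D(O) = 3 + (O + 1)/(-2 + O) = 3 + (1 + O)/(-2 + O))
m = -45 (m = (((-5 + 4*(-1))/(-2 - 1))*3)*(-5) = (((-5 - 4)/(-3))*3)*(-5) = (-⅓*(-9)*3)*(-5) = (3*3)*(-5) = 9*(-5) = -45)
z(J) = -17/15 (z(J) = 51/(-45) = 51*(-1/45) = -17/15)
z(j(6))*(-17) = -17/15*(-17) = 289/15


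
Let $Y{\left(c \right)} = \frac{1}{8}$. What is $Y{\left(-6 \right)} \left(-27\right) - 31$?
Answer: $- \frac{275}{8} \approx -34.375$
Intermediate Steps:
$Y{\left(c \right)} = \frac{1}{8}$
$Y{\left(-6 \right)} \left(-27\right) - 31 = \frac{1}{8} \left(-27\right) - 31 = - \frac{27}{8} - 31 = - \frac{275}{8}$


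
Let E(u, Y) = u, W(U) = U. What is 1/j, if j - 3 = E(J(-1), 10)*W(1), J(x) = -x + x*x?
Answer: ⅕ ≈ 0.20000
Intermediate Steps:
J(x) = x² - x (J(x) = -x + x² = x² - x)
j = 5 (j = 3 - (-1 - 1)*1 = 3 - 1*(-2)*1 = 3 + 2*1 = 3 + 2 = 5)
1/j = 1/5 = ⅕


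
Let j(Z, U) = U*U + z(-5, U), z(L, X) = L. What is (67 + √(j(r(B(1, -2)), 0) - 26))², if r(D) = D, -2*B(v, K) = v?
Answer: (67 + I*√31)² ≈ 4458.0 + 746.08*I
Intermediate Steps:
B(v, K) = -v/2
j(Z, U) = -5 + U² (j(Z, U) = U*U - 5 = U² - 5 = -5 + U²)
(67 + √(j(r(B(1, -2)), 0) - 26))² = (67 + √((-5 + 0²) - 26))² = (67 + √((-5 + 0) - 26))² = (67 + √(-5 - 26))² = (67 + √(-31))² = (67 + I*√31)²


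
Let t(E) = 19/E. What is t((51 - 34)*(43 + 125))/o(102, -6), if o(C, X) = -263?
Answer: -19/751128 ≈ -2.5295e-5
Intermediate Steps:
t((51 - 34)*(43 + 125))/o(102, -6) = (19/(((51 - 34)*(43 + 125))))/(-263) = (19/((17*168)))*(-1/263) = (19/2856)*(-1/263) = -19/751128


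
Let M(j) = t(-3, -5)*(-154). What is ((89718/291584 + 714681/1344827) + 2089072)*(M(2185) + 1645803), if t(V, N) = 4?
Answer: 61259899527521477174081/17824092544 ≈ 3.4369e+12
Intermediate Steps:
M(j) = -616 (M(j) = 4*(-154) = -616)
((89718/291584 + 714681/1344827) + 2089072)*(M(2185) + 1645803) = ((89718/291584 + 714681/1344827) + 2089072)*(-616 + 1645803) = ((89718*(1/291584) + 714681*(1/1344827)) + 2089072)*1645187 = ((44859/145792 + 64971/122257) + 2089072)*1645187 = (14956578795/17824092544 + 2089072)*1645187 = (37235827615657963/17824092544)*1645187 = 61259899527521477174081/17824092544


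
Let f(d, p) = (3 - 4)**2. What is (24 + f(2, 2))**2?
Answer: 625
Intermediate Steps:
f(d, p) = 1 (f(d, p) = (-1)**2 = 1)
(24 + f(2, 2))**2 = (24 + 1)**2 = 25**2 = 625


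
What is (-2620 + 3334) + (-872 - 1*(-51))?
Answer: -107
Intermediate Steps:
(-2620 + 3334) + (-872 - 1*(-51)) = 714 + (-872 + 51) = 714 - 821 = -107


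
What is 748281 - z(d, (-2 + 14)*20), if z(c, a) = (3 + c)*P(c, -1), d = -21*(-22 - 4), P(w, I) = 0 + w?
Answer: 448527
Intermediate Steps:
P(w, I) = w
d = 546 (d = -21*(-26) = 546)
z(c, a) = c*(3 + c) (z(c, a) = (3 + c)*c = c*(3 + c))
748281 - z(d, (-2 + 14)*20) = 748281 - 546*(3 + 546) = 748281 - 546*549 = 748281 - 1*299754 = 748281 - 299754 = 448527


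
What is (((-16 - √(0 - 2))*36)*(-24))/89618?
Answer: 6912/44809 + 432*I*√2/44809 ≈ 0.15425 + 0.013634*I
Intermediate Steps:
(((-16 - √(0 - 2))*36)*(-24))/89618 = (((-16 - √(-2))*36)*(-24))*(1/89618) = (((-16 - I*√2)*36)*(-24))*(1/89618) = ((-576 - 36*I*√2)*(-24))*(1/89618) = (13824 + 864*I*√2)*(1/89618) = 6912/44809 + 432*I*√2/44809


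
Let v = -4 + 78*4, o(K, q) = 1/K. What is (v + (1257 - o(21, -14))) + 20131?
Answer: 455615/21 ≈ 21696.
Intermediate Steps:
v = 308 (v = -4 + 312 = 308)
(v + (1257 - o(21, -14))) + 20131 = (308 + (1257 - 1/21)) + 20131 = (308 + 26396/21) + 20131 = 32864/21 + 20131 = 455615/21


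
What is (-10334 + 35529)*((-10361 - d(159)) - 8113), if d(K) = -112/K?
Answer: -74004114530/159 ≈ -4.6543e+8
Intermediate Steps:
(-10334 + 35529)*((-10361 - d(159)) - 8113) = (-10334 + 35529)*((-10361 - (-112)/159) - 8113) = 25195*((-10361 - (-112)/159) - 8113) = 25195*((-10361 - 1*(-112/159)) - 8113) = 25195*((-10361 + 112/159) - 8113) = 25195*(-1647287/159 - 8113) = 25195*(-2937254/159) = -74004114530/159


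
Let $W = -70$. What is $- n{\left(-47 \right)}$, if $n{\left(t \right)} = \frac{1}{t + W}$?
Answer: $\frac{1}{117} \approx 0.008547$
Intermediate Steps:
$n{\left(t \right)} = \frac{1}{-70 + t}$ ($n{\left(t \right)} = \frac{1}{t - 70} = \frac{1}{-70 + t}$)
$- n{\left(-47 \right)} = - \frac{1}{-70 - 47} = - \frac{1}{-117} = \left(-1\right) \left(- \frac{1}{117}\right) = \frac{1}{117}$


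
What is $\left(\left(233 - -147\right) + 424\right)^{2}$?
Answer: $646416$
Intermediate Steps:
$\left(\left(233 - -147\right) + 424\right)^{2} = \left(\left(233 + 147\right) + 424\right)^{2} = \left(380 + 424\right)^{2} = 804^{2} = 646416$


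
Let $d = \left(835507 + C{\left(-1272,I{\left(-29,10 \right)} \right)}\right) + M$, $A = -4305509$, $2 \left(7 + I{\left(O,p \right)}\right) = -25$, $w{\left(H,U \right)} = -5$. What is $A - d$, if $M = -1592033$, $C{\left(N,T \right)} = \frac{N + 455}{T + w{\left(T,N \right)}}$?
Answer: $- \frac{173901801}{49} \approx -3.549 \cdot 10^{6}$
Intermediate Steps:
$I{\left(O,p \right)} = - \frac{39}{2}$ ($I{\left(O,p \right)} = -7 + \frac{1}{2} \left(-25\right) = -7 - \frac{25}{2} = - \frac{39}{2}$)
$C{\left(N,T \right)} = \frac{455 + N}{-5 + T}$ ($C{\left(N,T \right)} = \frac{N + 455}{T - 5} = \frac{455 + N}{-5 + T}$)
$d = - \frac{37068140}{49}$ ($d = \left(835507 + \frac{455 - 1272}{-5 - \frac{39}{2}}\right) - 1592033 = \left(835507 + \frac{1}{- \frac{49}{2}} \left(-817\right)\right) - 1592033 = \left(835507 - - \frac{1634}{49}\right) - 1592033 = \left(835507 + \frac{1634}{49}\right) - 1592033 = \frac{40941477}{49} - 1592033 = - \frac{37068140}{49} \approx -7.5649 \cdot 10^{5}$)
$A - d = -4305509 - - \frac{37068140}{49} = -4305509 + \frac{37068140}{49} = - \frac{173901801}{49}$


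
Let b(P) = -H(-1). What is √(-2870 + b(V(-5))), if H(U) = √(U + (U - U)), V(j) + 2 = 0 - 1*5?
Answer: √(-2870 - I) ≈ 0.00933 - 53.572*I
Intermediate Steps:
V(j) = -7 (V(j) = -2 + (0 - 1*5) = -2 + (0 - 5) = -2 - 5 = -7)
H(U) = √U (H(U) = √(U + 0) = √U)
b(P) = -I (b(P) = -√(-1) = -I)
√(-2870 + b(V(-5))) = √(-2870 - I)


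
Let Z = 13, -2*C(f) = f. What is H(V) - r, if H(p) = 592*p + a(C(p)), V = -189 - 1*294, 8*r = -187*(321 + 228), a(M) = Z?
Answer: -2184721/8 ≈ -2.7309e+5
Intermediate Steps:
C(f) = -f/2
a(M) = 13
r = -102663/8 (r = (-187*(321 + 228))/8 = (-187*549)/8 = (⅛)*(-102663) = -102663/8 ≈ -12833.)
V = -483 (V = -189 - 294 = -483)
H(p) = 13 + 592*p (H(p) = 592*p + 13 = 13 + 592*p)
H(V) - r = (13 + 592*(-483)) - 1*(-102663/8) = (13 - 285936) + 102663/8 = -285923 + 102663/8 = -2184721/8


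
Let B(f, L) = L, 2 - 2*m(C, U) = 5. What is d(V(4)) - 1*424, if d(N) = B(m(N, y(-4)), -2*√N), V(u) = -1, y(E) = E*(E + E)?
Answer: -424 - 2*I ≈ -424.0 - 2.0*I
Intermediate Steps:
y(E) = 2*E² (y(E) = E*(2*E) = 2*E²)
m(C, U) = -3/2 (m(C, U) = 1 - ½*5 = 1 - 5/2 = -3/2)
d(N) = -2*√N
d(V(4)) - 1*424 = -2*I - 1*424 = -2*I - 424 = -424 - 2*I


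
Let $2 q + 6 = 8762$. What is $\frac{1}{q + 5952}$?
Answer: $\frac{1}{10330} \approx 9.6805 \cdot 10^{-5}$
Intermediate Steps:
$q = 4378$ ($q = -3 + \frac{1}{2} \cdot 8762 = -3 + 4381 = 4378$)
$\frac{1}{q + 5952} = \frac{1}{4378 + 5952} = \frac{1}{10330}$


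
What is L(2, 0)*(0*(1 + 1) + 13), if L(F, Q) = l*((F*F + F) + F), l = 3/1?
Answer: 312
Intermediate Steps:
l = 3 (l = 3*1 = 3)
L(F, Q) = 3*F**2 + 6*F (L(F, Q) = 3*((F*F + F) + F) = 3*((F**2 + F) + F) = 3*((F + F**2) + F) = 3*(F**2 + 2*F) = 3*F**2 + 6*F)
L(2, 0)*(0*(1 + 1) + 13) = (3*2*(2 + 2))*(0*(1 + 1) + 13) = (3*2*4)*(0*2 + 13) = 24*(0 + 13) = 24*13 = 312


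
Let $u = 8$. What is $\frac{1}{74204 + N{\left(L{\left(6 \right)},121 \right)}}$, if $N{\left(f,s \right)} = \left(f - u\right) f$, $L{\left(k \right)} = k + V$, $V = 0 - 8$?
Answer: $\frac{1}{74224} \approx 1.3473 \cdot 10^{-5}$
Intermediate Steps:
$V = -8$ ($V = 0 - 8 = -8$)
$L{\left(k \right)} = -8 + k$ ($L{\left(k \right)} = k - 8 = -8 + k$)
$N{\left(f,s \right)} = f \left(-8 + f\right)$ ($N{\left(f,s \right)} = \left(f - 8\right) f = \left(-8 + f\right) f = f \left(-8 + f\right)$)
$\frac{1}{74204 + N{\left(L{\left(6 \right)},121 \right)}} = \frac{1}{74204 + \left(-8 + 6\right) \left(-8 + \left(-8 + 6\right)\right)} = \frac{1}{74204 - 2 \left(-8 - 2\right)} = \frac{1}{74204 - -20} = \frac{1}{74204 + 20} = \frac{1}{74224}$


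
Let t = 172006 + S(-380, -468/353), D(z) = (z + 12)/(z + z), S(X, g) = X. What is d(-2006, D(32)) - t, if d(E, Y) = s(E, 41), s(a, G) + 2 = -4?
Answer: -171632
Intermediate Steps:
s(a, G) = -6 (s(a, G) = -2 - 4 = -6)
D(z) = (12 + z)/(2*z) (D(z) = (12 + z)/((2*z)) = (12 + z)*(1/(2*z)) = (12 + z)/(2*z))
d(E, Y) = -6
t = 171626 (t = 172006 - 380 = 171626)
d(-2006, D(32)) - t = -6 - 1*171626 = -6 - 171626 = -171632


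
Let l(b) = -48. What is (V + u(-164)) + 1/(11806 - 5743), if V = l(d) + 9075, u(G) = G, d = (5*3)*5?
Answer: 53736370/6063 ≈ 8863.0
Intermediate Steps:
d = 75 (d = 15*5 = 75)
V = 9027 (V = -48 + 9075 = 9027)
(V + u(-164)) + 1/(11806 - 5743) = (9027 - 164) + 1/(11806 - 5743) = 8863 + 1/6063 = 53736370/6063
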